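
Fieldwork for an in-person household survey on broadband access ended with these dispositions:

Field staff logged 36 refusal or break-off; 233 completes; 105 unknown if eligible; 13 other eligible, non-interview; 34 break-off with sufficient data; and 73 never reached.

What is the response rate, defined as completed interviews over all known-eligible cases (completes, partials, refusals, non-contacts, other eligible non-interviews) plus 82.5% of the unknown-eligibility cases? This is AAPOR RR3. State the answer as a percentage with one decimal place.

49.0%

Num: 233
Determined eligible: 233 + 34 + 36 + 73 + 13 = 389
e × U: 0.8250 × 105 = 86.62
Base: 389 + 86.62 = 475.62
RR3 = 233 / 475.62 = 0.4899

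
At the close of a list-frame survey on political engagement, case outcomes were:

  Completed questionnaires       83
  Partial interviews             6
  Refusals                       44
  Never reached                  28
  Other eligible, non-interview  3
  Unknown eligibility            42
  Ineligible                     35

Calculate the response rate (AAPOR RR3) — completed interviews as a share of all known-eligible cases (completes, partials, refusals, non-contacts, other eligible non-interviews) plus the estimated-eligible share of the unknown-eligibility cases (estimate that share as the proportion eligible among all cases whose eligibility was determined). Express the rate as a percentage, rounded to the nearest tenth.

Numerator: 83
Determined eligible: 83 + 6 + 44 + 28 + 3 = 164
e = 164 / (164 + 35) = 164 / 199 = 0.8241
Eligible share of unknowns: 0.8241 × 42 = 34.61
Base: 164 + 34.61 = 198.61
RR3 = 83 / 198.61 = 0.4179

41.8%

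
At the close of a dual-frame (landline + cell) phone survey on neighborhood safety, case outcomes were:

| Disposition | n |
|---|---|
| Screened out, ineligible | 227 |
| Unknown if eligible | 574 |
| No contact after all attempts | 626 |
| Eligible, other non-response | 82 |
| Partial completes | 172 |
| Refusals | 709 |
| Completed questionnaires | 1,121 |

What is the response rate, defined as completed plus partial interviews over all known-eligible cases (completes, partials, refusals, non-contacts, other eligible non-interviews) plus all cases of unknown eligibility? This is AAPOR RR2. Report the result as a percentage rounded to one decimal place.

Top = 1121 + 172 = 1293
Base = 1121 + 172 + 709 + 626 + 82 + 574 = 3284
RR2 = 1293 / 3284 = 0.3937

39.4%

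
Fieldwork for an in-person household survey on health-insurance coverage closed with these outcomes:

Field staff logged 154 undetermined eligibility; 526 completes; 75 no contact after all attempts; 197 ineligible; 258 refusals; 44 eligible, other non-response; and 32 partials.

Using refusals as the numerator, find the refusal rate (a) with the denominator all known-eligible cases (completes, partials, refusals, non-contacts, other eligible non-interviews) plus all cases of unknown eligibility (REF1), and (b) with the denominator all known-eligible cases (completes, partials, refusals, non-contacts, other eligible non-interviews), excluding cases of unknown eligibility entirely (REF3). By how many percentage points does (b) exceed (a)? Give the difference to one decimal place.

3.9

Top = 258
Denom = 526 + 32 + 258 + 75 + 44 + 154 = 1089
REF1 = 258 / 1089 = 0.2369
Denom = 526 + 32 + 258 + 75 + 44 = 935
REF3 = 258 / 935 = 0.2759
Difference = 27.59 − 23.69 = 3.90 percentage points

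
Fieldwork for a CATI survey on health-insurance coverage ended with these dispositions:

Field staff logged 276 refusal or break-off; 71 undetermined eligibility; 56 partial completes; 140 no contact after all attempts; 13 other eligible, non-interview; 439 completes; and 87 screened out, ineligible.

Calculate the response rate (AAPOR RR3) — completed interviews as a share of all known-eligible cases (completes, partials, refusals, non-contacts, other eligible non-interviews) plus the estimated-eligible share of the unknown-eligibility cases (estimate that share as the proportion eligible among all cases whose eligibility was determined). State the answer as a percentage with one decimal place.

44.4%

Top: 439
Eligible (known): 439 + 56 + 276 + 140 + 13 = 924
e = 924 / (924 + 87) = 924 / 1011 = 0.9139
Estimated eligible among unknowns: 0.9139 × 71 = 64.89
Base: 924 + 64.89 = 988.89
RR3 = 439 / 988.89 = 0.4439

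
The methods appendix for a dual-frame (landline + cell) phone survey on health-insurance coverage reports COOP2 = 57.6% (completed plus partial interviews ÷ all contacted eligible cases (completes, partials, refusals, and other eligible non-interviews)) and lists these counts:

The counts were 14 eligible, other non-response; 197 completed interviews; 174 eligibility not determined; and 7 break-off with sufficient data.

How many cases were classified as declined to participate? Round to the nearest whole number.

136

Numerator → 197 + 7 = 204
COOP2 = 204 / D = 0.576
D = 204 / 0.576 = 354.2
Remaining denominator categories sum to 218
declined to participate = 354.2 − 218 ≈ 136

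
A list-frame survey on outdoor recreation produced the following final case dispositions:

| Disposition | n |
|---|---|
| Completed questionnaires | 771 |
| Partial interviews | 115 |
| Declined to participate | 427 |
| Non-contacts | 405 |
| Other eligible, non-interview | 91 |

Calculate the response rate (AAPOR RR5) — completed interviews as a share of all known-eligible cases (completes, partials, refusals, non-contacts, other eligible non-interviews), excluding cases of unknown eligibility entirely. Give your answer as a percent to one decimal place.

42.6%

Num → 771
Denom → 771 + 115 + 427 + 405 + 91 = 1809
RR5 = 771 / 1809 = 0.4262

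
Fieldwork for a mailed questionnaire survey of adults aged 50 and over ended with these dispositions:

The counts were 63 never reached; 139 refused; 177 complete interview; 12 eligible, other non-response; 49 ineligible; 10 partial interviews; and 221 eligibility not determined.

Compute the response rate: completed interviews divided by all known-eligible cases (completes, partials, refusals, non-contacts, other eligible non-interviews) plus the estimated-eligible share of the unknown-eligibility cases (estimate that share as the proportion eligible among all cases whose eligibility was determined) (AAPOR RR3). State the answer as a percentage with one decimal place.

Num: 177
Eligible (known): 177 + 10 + 139 + 63 + 12 = 401
e = 401 / (401 + 49) = 401 / 450 = 0.8911
e × U: 0.8911 × 221 = 196.93
Denom: 401 + 196.93 = 597.93
RR3 = 177 / 597.93 = 0.2960

29.6%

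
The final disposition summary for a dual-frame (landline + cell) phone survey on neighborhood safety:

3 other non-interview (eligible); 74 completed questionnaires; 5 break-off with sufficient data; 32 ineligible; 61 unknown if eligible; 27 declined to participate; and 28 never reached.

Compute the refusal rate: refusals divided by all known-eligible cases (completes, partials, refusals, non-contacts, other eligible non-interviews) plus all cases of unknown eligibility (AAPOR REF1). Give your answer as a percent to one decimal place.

Top = 27
Denom = 74 + 5 + 27 + 28 + 3 + 61 = 198
REF1 = 27 / 198 = 0.1364

13.6%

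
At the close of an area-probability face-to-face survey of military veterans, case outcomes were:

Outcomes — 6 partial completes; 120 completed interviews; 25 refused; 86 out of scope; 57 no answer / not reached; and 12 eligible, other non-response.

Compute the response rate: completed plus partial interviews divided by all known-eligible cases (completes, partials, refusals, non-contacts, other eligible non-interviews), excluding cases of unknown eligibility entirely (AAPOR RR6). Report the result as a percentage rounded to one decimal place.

Top = 120 + 6 = 126
Base = 120 + 6 + 25 + 57 + 12 = 220
RR6 = 126 / 220 = 0.5727

57.3%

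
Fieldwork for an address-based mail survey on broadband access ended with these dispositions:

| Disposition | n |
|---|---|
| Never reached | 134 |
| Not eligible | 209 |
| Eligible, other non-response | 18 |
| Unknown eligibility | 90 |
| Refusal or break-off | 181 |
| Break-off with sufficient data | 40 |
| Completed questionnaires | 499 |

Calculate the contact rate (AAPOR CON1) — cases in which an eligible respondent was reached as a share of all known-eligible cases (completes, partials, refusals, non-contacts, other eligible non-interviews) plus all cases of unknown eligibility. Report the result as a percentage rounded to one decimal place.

76.7%

Numerator: 499 + 40 + 181 + 18 = 738
Denominator: 499 + 40 + 181 + 134 + 18 + 90 = 962
CON1 = 738 / 962 = 0.7672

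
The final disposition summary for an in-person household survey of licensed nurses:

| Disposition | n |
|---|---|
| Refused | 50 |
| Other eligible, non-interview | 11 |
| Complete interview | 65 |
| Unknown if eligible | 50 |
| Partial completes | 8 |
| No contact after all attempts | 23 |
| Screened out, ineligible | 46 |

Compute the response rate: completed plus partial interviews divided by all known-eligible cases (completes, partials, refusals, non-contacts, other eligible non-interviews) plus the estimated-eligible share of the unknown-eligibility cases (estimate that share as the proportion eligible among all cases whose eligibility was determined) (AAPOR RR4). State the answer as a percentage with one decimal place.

37.3%

Num: 65 + 8 = 73
Determined eligible: 65 + 8 + 50 + 23 + 11 = 157
e = 157 / (157 + 46) = 157 / 203 = 0.7734
Eligible share of unknowns: 0.7734 × 50 = 38.67
Denominator: 157 + 38.67 = 195.67
RR4 = 73 / 195.67 = 0.3731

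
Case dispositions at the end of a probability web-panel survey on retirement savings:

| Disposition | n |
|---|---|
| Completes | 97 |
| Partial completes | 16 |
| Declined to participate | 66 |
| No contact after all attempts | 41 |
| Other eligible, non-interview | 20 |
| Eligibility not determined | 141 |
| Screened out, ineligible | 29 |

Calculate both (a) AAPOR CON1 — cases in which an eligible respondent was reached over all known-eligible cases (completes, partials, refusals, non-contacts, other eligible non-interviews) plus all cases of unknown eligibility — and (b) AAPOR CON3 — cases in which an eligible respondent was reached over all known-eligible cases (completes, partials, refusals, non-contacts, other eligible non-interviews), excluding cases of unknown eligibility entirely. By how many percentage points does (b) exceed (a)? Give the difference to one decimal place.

30.7

Numerator → 97 + 16 + 66 + 20 = 199
Denominator → 97 + 16 + 66 + 41 + 20 + 141 = 381
CON1 = 199 / 381 = 0.5223
Denominator → 97 + 16 + 66 + 41 + 20 = 240
CON3 = 199 / 240 = 0.8292
Difference = 82.92 − 52.23 = 30.69 percentage points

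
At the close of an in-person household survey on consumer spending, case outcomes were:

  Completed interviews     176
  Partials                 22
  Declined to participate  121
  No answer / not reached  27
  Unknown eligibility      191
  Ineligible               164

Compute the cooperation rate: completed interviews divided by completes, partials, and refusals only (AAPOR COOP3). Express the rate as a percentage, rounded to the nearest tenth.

Top → 176
Denominator → 176 + 22 + 121 = 319
COOP3 = 176 / 319 = 0.5517

55.2%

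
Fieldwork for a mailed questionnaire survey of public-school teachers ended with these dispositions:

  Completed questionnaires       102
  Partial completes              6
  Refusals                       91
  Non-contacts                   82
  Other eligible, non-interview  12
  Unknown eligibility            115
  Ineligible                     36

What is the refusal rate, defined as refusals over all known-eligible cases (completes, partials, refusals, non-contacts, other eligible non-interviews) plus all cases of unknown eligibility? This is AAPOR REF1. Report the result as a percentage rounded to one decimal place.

22.3%

Numerator → 91
Denom → 102 + 6 + 91 + 82 + 12 + 115 = 408
REF1 = 91 / 408 = 0.2230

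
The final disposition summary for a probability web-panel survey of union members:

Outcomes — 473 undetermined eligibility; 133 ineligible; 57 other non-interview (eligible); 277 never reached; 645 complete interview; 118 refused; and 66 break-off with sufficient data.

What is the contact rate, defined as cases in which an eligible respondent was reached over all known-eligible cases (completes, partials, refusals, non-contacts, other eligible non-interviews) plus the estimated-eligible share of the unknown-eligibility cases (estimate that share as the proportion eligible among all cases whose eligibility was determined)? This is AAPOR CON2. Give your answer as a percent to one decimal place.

55.8%

Num → 645 + 66 + 118 + 57 = 886
Determined eligible → 645 + 66 + 118 + 277 + 57 = 1163
e = 1163 / (1163 + 133) = 1163 / 1296 = 0.8974
e × U → 0.8974 × 473 = 424.47
Base → 1163 + 424.47 = 1587.47
CON2 = 886 / 1587.47 = 0.5581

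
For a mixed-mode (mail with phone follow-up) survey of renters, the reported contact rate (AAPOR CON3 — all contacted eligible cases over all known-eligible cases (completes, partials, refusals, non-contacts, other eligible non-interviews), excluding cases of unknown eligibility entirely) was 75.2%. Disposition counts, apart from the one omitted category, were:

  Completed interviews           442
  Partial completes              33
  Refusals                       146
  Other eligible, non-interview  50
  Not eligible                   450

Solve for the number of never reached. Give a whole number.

Numerator → 442 + 33 + 146 + 50 = 671
CON3 = 671 / D = 0.752
D = 671 / 0.752 = 892.3
Remaining denominator categories sum to 671
never reached = 892.3 − 671 ≈ 221

221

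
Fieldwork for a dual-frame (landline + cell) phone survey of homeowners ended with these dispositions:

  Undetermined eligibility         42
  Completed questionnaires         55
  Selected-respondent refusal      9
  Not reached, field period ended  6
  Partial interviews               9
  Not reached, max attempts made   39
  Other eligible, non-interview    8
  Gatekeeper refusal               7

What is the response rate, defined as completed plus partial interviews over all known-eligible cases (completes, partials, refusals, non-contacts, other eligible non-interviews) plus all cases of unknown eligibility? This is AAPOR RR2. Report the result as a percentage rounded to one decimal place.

36.6%

Declined to participate = 7 + 9 = 16
Non-contacts = 6 + 39 = 45
Num: 55 + 9 = 64
Denominator: 55 + 9 + 16 + 45 + 8 + 42 = 175
RR2 = 64 / 175 = 0.3657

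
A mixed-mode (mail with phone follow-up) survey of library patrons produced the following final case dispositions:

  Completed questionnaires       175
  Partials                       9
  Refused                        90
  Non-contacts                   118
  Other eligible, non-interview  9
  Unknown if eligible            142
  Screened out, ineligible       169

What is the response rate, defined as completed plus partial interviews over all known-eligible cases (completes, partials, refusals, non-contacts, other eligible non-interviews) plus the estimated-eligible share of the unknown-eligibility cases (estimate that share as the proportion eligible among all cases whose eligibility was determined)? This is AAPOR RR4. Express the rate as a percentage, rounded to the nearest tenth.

Num → 175 + 9 = 184
Known eligible → 175 + 9 + 90 + 118 + 9 = 401
e = 401 / (401 + 169) = 401 / 570 = 0.7035
e × U → 0.7035 × 142 = 99.90
Base → 401 + 99.90 = 500.90
RR4 = 184 / 500.90 = 0.3673

36.7%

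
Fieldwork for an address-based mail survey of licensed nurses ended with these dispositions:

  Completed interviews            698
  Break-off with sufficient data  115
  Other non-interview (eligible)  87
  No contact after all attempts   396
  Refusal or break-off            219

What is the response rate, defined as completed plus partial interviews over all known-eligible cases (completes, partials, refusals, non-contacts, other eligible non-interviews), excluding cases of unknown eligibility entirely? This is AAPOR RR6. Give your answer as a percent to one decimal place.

53.7%

Top: 698 + 115 = 813
Denominator: 698 + 115 + 219 + 396 + 87 = 1515
RR6 = 813 / 1515 = 0.5366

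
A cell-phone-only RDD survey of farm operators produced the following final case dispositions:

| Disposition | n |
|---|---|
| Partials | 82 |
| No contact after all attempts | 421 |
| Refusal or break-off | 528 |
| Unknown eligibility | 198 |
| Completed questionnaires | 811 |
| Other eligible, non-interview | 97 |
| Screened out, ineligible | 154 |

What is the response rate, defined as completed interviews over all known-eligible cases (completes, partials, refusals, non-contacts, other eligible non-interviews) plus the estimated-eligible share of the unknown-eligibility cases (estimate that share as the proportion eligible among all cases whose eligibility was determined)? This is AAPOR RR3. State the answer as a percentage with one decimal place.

38.2%

Numerator → 811
Eligible (known) → 811 + 82 + 528 + 421 + 97 = 1939
e = 1939 / (1939 + 154) = 1939 / 2093 = 0.9264
Estimated eligible among unknowns → 0.9264 × 198 = 183.43
Base → 1939 + 183.43 = 2122.43
RR3 = 811 / 2122.43 = 0.3821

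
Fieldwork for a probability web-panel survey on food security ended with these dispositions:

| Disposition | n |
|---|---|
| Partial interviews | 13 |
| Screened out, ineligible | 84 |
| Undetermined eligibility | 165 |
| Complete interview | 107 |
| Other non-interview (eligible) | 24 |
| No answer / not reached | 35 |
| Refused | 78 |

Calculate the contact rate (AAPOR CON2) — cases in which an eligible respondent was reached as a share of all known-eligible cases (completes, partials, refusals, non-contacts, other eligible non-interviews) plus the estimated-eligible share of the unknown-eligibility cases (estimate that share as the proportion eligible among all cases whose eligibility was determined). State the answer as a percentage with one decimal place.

Top → 107 + 13 + 78 + 24 = 222
Determined eligible → 107 + 13 + 78 + 35 + 24 = 257
e = 257 / (257 + 84) = 257 / 341 = 0.7537
Estimated eligible among unknowns → 0.7537 × 165 = 124.36
Denominator → 257 + 124.36 = 381.36
CON2 = 222 / 381.36 = 0.5821

58.2%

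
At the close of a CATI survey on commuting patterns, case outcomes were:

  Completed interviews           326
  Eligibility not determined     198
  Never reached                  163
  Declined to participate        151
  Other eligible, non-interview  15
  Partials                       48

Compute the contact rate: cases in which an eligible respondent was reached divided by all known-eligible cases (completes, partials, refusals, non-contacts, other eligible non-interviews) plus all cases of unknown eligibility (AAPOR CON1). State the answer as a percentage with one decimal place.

59.9%

Top → 326 + 48 + 151 + 15 = 540
Denominator → 326 + 48 + 151 + 163 + 15 + 198 = 901
CON1 = 540 / 901 = 0.5993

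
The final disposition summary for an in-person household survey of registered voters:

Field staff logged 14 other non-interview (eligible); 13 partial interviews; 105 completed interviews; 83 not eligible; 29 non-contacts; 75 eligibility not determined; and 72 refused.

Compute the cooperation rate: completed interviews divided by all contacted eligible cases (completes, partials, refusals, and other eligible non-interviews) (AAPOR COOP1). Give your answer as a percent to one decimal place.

51.5%

Top → 105
Denominator → 105 + 13 + 72 + 14 = 204
COOP1 = 105 / 204 = 0.5147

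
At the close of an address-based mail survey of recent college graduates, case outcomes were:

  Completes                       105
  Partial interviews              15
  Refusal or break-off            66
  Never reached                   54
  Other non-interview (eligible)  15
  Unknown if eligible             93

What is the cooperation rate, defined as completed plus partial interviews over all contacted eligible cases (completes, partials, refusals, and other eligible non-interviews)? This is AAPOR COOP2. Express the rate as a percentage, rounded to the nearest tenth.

59.7%

Top: 105 + 15 = 120
Denominator: 105 + 15 + 66 + 15 = 201
COOP2 = 120 / 201 = 0.5970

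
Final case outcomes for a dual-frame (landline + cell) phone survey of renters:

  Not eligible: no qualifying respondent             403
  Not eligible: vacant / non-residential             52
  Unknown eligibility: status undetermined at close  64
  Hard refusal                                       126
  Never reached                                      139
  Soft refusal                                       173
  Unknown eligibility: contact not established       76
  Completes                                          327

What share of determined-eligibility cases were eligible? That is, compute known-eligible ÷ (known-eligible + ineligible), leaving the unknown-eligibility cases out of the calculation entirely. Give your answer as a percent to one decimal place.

62.7%

Refusals = 126 + 173 = 299
Unknown eligibility = 76 + 64 = 140
Ineligible = 403 + 52 = 455
Eligible (known) = 327 + 299 + 139 = 765
e = 765 / (765 + 455) = 765 / 1220 = 0.6270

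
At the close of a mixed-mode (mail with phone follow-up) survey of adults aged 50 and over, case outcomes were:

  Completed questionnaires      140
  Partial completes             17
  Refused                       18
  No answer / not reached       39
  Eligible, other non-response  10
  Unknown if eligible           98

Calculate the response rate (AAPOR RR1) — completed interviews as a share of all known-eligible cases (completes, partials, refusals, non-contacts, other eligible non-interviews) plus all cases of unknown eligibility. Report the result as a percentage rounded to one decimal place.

43.5%

Numerator: 140
Denom: 140 + 17 + 18 + 39 + 10 + 98 = 322
RR1 = 140 / 322 = 0.4348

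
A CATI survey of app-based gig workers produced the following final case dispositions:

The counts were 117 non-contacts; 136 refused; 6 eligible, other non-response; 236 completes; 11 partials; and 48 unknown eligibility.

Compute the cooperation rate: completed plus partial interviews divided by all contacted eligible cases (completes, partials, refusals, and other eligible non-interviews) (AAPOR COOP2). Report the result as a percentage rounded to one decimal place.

Top = 236 + 11 = 247
Denom = 236 + 11 + 136 + 6 = 389
COOP2 = 247 / 389 = 0.6350

63.5%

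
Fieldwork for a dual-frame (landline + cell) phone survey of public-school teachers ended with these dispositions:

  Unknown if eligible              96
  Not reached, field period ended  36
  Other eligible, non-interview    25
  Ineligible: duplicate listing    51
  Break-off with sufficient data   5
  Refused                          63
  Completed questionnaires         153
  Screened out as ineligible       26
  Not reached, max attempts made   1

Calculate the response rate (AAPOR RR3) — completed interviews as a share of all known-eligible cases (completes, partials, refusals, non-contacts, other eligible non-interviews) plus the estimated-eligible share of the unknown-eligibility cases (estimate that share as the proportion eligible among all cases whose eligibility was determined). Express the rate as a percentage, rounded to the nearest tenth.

No answer / not reached = 36 + 1 = 37
Out of scope = 26 + 51 = 77
Num → 153
Known eligible → 153 + 5 + 63 + 37 + 25 = 283
e = 283 / (283 + 77) = 283 / 360 = 0.7861
Eligible share of unknowns → 0.7861 × 96 = 75.47
Denominator → 283 + 75.47 = 358.47
RR3 = 153 / 358.47 = 0.4268

42.7%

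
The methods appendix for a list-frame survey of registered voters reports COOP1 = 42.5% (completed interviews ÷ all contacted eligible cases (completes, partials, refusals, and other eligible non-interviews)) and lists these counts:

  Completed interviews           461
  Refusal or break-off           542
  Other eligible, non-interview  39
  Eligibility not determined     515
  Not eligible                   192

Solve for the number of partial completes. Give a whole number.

COOP1 = 461 / D = 0.425
D = 461 / 0.425 = 1084.7
Other denominator terms total 1042
partial completes = 1084.7 − 1042 ≈ 43

43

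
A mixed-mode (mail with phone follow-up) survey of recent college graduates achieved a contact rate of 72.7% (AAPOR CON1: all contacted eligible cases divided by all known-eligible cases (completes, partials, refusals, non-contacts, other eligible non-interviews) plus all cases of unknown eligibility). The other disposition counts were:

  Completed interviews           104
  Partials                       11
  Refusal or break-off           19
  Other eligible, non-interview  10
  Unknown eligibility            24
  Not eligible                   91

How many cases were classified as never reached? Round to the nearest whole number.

30

Top → 104 + 11 + 19 + 10 = 144
CON1 = 144 / D = 0.727
D = 144 / 0.727 = 198.1
Rest of base = 168
never reached = 198.1 − 168 ≈ 30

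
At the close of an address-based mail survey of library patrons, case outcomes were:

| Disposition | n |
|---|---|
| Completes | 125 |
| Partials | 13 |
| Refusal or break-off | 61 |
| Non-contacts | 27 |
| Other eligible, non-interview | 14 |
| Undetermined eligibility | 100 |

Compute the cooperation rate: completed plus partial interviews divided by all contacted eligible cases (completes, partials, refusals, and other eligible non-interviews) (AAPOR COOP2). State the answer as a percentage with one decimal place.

64.8%

Top: 125 + 13 = 138
Base: 125 + 13 + 61 + 14 = 213
COOP2 = 138 / 213 = 0.6479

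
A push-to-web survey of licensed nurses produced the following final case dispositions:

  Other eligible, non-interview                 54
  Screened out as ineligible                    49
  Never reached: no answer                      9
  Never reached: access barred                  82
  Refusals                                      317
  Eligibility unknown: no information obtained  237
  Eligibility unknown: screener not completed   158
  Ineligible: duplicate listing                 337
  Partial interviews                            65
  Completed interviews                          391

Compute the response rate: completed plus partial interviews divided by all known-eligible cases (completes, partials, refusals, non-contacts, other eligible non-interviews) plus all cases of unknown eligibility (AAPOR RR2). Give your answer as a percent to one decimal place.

Never reached = 9 + 82 = 91
Undetermined eligibility = 158 + 237 = 395
Not eligible = 49 + 337 = 386
Numerator → 391 + 65 = 456
Base → 391 + 65 + 317 + 91 + 54 + 395 = 1313
RR2 = 456 / 1313 = 0.3473

34.7%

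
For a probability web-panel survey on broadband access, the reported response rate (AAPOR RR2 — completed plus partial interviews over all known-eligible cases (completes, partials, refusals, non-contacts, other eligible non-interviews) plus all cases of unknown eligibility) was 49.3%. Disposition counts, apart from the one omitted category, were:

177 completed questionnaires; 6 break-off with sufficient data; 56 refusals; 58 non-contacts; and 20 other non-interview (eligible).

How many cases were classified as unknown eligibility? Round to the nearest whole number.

Numerator: 177 + 6 = 183
RR2 = 183 / D = 0.493
D = 183 / 0.493 = 371.2
Remaining denominator categories sum to 317
unknown eligibility = 371.2 − 317 ≈ 54

54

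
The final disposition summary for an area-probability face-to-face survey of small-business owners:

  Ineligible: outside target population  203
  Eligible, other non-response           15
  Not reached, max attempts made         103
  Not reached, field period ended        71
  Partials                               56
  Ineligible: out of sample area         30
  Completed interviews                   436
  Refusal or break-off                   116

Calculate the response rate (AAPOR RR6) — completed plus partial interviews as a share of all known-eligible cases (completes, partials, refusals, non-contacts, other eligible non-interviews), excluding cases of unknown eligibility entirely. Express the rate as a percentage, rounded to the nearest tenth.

Never reached = 71 + 103 = 174
Not eligible = 203 + 30 = 233
Numerator = 436 + 56 = 492
Denominator = 436 + 56 + 116 + 174 + 15 = 797
RR6 = 492 / 797 = 0.6173

61.7%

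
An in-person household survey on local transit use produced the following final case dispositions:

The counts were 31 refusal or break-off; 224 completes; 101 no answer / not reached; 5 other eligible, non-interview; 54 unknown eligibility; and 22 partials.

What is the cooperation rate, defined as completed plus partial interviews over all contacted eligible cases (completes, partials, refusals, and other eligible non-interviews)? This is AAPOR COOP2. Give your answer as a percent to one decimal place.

87.2%

Numerator: 224 + 22 = 246
Denominator: 224 + 22 + 31 + 5 = 282
COOP2 = 246 / 282 = 0.8723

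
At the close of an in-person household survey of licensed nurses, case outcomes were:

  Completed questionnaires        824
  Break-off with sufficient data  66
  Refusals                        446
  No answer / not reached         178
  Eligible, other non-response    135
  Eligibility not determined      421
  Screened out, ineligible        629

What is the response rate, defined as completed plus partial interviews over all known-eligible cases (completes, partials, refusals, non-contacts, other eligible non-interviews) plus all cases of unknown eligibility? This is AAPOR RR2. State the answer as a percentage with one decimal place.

Top → 824 + 66 = 890
Base → 824 + 66 + 446 + 178 + 135 + 421 = 2070
RR2 = 890 / 2070 = 0.4300

43.0%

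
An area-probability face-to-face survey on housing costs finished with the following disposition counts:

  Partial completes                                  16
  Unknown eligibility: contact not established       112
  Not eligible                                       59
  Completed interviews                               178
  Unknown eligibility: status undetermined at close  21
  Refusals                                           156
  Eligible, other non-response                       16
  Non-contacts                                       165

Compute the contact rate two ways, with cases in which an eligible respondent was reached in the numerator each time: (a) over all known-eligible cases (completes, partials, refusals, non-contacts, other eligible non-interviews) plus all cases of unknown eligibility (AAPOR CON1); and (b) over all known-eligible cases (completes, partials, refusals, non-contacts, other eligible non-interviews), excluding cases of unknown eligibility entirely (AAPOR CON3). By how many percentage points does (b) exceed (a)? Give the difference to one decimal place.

13.8

Unknown if eligible = 112 + 21 = 133
Top: 178 + 16 + 156 + 16 = 366
Denom: 178 + 16 + 156 + 165 + 16 + 133 = 664
CON1 = 366 / 664 = 0.5512
Denom: 178 + 16 + 156 + 165 + 16 = 531
CON3 = 366 / 531 = 0.6893
Difference = 68.93 − 55.12 = 13.81 percentage points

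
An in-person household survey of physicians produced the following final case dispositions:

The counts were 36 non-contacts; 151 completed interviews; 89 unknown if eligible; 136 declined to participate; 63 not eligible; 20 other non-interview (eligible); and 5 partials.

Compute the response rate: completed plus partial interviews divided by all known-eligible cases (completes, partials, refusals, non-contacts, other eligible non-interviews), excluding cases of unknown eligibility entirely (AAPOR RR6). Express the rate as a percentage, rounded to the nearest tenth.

44.8%

Top → 151 + 5 = 156
Base → 151 + 5 + 136 + 36 + 20 = 348
RR6 = 156 / 348 = 0.4483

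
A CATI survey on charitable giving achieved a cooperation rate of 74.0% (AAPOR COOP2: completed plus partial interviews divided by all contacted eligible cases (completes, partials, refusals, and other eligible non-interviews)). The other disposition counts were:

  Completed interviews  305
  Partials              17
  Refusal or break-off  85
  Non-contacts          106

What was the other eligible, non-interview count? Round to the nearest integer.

28

Numerator → 305 + 17 = 322
COOP2 = 322 / D = 0.740
D = 322 / 0.740 = 435.1
Remaining denominator categories sum to 407
other eligible, non-interview = 435.1 − 407 ≈ 28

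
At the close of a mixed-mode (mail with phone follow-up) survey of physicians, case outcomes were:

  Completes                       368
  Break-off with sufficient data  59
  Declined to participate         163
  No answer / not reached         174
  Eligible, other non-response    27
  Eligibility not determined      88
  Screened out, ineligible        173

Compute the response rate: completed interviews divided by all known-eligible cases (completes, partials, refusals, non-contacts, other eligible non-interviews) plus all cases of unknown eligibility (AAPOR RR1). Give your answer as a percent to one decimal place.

Num: 368
Base: 368 + 59 + 163 + 174 + 27 + 88 = 879
RR1 = 368 / 879 = 0.4187

41.9%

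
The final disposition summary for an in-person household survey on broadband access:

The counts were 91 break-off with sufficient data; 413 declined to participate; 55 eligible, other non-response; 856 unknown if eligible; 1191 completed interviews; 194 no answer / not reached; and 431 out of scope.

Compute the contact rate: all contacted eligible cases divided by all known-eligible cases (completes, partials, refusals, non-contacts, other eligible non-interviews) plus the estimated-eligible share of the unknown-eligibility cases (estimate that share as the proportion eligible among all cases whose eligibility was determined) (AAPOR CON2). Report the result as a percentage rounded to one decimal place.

Num: 1191 + 91 + 413 + 55 = 1750
Eligible (known): 1191 + 91 + 413 + 194 + 55 = 1944
e = 1944 / (1944 + 431) = 1944 / 2375 = 0.8185
Estimated eligible among unknowns: 0.8185 × 856 = 700.64
Denominator: 1944 + 700.64 = 2644.64
CON2 = 1750 / 2644.64 = 0.6617

66.2%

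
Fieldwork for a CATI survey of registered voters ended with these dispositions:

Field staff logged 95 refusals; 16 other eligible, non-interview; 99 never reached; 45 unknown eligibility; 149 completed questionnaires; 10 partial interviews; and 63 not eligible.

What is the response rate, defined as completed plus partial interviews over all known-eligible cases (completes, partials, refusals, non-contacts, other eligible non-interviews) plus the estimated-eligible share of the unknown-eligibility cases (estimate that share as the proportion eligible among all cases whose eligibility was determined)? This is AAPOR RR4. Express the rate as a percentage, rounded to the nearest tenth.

39.0%

Top = 149 + 10 = 159
Known eligible = 149 + 10 + 95 + 99 + 16 = 369
e = 369 / (369 + 63) = 369 / 432 = 0.8542
Estimated eligible among unknowns = 0.8542 × 45 = 38.44
Denominator = 369 + 38.44 = 407.44
RR4 = 159 / 407.44 = 0.3902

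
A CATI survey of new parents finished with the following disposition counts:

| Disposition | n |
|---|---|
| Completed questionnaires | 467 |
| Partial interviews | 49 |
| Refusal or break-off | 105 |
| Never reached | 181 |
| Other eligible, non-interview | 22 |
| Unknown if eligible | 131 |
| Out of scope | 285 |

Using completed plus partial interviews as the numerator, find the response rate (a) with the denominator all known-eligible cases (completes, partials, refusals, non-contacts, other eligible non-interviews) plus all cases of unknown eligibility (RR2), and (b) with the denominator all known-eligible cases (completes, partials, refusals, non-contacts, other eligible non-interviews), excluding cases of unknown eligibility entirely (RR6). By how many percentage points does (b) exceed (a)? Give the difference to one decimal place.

8.6

Num → 467 + 49 = 516
Base → 467 + 49 + 105 + 181 + 22 + 131 = 955
RR2 = 516 / 955 = 0.5403
Base → 467 + 49 + 105 + 181 + 22 = 824
RR6 = 516 / 824 = 0.6262
Difference = 62.62 − 54.03 = 8.59 percentage points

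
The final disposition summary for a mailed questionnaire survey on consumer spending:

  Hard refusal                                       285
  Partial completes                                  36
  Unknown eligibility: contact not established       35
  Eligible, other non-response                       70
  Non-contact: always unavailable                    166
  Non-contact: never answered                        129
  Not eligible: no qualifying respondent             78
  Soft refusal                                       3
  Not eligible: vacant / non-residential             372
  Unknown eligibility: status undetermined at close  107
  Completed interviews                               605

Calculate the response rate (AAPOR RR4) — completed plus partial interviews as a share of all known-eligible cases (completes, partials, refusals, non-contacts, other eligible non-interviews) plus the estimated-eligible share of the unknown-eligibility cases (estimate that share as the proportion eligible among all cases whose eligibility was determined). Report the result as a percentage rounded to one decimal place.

45.8%

Refusal or break-off = 285 + 3 = 288
No contact after all attempts = 129 + 166 = 295
Undetermined eligibility = 35 + 107 = 142
Ineligible = 78 + 372 = 450
Top = 605 + 36 = 641
Determined eligible = 605 + 36 + 288 + 295 + 70 = 1294
e = 1294 / (1294 + 450) = 1294 / 1744 = 0.7420
e × U = 0.7420 × 142 = 105.36
Base = 1294 + 105.36 = 1399.36
RR4 = 641 / 1399.36 = 0.4581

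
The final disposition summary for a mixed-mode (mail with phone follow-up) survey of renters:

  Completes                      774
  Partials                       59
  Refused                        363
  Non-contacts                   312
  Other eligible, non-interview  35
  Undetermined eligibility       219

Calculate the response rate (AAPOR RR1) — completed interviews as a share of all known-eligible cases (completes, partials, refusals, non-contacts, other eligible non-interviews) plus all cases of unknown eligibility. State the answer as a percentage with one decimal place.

Numerator: 774
Denom: 774 + 59 + 363 + 312 + 35 + 219 = 1762
RR1 = 774 / 1762 = 0.4393

43.9%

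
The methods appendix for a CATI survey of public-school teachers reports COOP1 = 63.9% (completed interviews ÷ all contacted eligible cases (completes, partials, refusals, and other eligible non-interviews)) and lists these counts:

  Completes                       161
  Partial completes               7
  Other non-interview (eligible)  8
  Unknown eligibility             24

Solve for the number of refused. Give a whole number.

76

COOP1 = 161 / D = 0.639
D = 161 / 0.639 = 252.0
Rest of base = 176
refused = 252.0 − 176 ≈ 76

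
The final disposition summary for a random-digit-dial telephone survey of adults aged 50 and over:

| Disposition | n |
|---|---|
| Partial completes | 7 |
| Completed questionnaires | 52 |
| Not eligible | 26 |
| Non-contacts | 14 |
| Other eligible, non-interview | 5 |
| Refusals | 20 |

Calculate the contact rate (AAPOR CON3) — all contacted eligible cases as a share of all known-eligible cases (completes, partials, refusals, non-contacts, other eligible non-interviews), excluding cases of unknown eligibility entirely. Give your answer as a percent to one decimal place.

Top → 52 + 7 + 20 + 5 = 84
Base → 52 + 7 + 20 + 14 + 5 = 98
CON3 = 84 / 98 = 0.8571

85.7%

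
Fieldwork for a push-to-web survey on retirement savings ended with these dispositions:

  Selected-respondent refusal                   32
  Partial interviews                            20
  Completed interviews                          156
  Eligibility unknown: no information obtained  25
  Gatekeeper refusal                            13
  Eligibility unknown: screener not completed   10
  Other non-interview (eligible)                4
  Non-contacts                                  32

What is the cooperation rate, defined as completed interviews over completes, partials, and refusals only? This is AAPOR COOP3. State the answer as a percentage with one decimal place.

70.6%

Refusals = 13 + 32 = 45
Unknown eligibility = 10 + 25 = 35
Num → 156
Denominator → 156 + 20 + 45 = 221
COOP3 = 156 / 221 = 0.7059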